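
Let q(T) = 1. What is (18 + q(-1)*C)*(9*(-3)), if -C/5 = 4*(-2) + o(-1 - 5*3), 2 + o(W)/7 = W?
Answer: -18576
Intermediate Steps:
o(W) = -14 + 7*W
C = 670 (C = -5*(4*(-2) + (-14 + 7*(-1 - 5*3))) = -5*(-8 + (-14 + 7*(-1 - 15))) = -5*(-8 + (-14 + 7*(-16))) = -5*(-8 + (-14 - 112)) = -5*(-8 - 126) = -5*(-134) = 670)
(18 + q(-1)*C)*(9*(-3)) = (18 + 1*670)*(9*(-3)) = (18 + 670)*(-27) = 688*(-27) = -18576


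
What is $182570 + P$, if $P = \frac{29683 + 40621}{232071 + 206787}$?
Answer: $\frac{40061187682}{219429} \approx 1.8257 \cdot 10^{5}$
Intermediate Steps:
$P = \frac{35152}{219429}$ ($P = \frac{70304}{438858} = 70304 \cdot \frac{1}{438858} = \frac{35152}{219429} \approx 0.1602$)
$182570 + P = 182570 + \frac{35152}{219429} = \frac{40061187682}{219429}$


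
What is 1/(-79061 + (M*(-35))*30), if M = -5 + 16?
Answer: -1/90611 ≈ -1.1036e-5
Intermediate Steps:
M = 11
1/(-79061 + (M*(-35))*30) = 1/(-79061 + (11*(-35))*30) = 1/(-79061 - 385*30) = 1/(-79061 - 11550) = 1/(-90611) = -1/90611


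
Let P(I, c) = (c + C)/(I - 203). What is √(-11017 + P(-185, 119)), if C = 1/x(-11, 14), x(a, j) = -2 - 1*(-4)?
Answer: I*√1658589614/388 ≈ 104.96*I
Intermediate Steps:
x(a, j) = 2 (x(a, j) = -2 + 4 = 2)
C = ½ (C = 1/2 = ½ ≈ 0.50000)
P(I, c) = (½ + c)/(-203 + I) (P(I, c) = (c + ½)/(I - 203) = (½ + c)/(-203 + I))
√(-11017 + P(-185, 119)) = √(-11017 + (½ + 119)/(-203 - 185)) = √(-11017 + (239/2)/(-388)) = √(-11017 - 1/388*239/2) = √(-11017 - 239/776) = √(-8549431/776) = I*√1658589614/388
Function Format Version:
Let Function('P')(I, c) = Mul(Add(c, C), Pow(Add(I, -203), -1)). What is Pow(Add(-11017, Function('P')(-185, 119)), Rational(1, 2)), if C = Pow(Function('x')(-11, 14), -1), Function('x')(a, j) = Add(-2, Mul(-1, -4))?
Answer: Mul(Rational(1, 388), I, Pow(1658589614, Rational(1, 2))) ≈ Mul(104.96, I)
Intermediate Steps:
Function('x')(a, j) = 2 (Function('x')(a, j) = Add(-2, 4) = 2)
C = Rational(1, 2) (C = Pow(2, -1) = Rational(1, 2) ≈ 0.50000)
Function('P')(I, c) = Mul(Pow(Add(-203, I), -1), Add(Rational(1, 2), c)) (Function('P')(I, c) = Mul(Add(c, Rational(1, 2)), Pow(Add(I, -203), -1)) = Mul(Add(Rational(1, 2), c), Pow(Add(-203, I), -1)) = Mul(Pow(Add(-203, I), -1), Add(Rational(1, 2), c)))
Pow(Add(-11017, Function('P')(-185, 119)), Rational(1, 2)) = Pow(Add(-11017, Mul(Pow(Add(-203, -185), -1), Add(Rational(1, 2), 119))), Rational(1, 2)) = Pow(Add(-11017, Mul(Pow(-388, -1), Rational(239, 2))), Rational(1, 2)) = Pow(Add(-11017, Mul(Rational(-1, 388), Rational(239, 2))), Rational(1, 2)) = Pow(Add(-11017, Rational(-239, 776)), Rational(1, 2)) = Pow(Rational(-8549431, 776), Rational(1, 2)) = Mul(Rational(1, 388), I, Pow(1658589614, Rational(1, 2)))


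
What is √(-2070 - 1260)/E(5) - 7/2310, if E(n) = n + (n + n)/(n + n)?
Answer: -1/330 + I*√370/2 ≈ -0.0030303 + 9.6177*I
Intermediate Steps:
E(n) = 1 + n (E(n) = n + (2*n)/((2*n)) = n + (2*n)*(1/(2*n)) = n + 1 = 1 + n)
√(-2070 - 1260)/E(5) - 7/2310 = √(-2070 - 1260)/(1 + 5) - 7/2310 = √(-3330)/6 - 7*1/2310 = (3*I*√370)*(⅙) - 1/330 = I*√370/2 - 1/330 = -1/330 + I*√370/2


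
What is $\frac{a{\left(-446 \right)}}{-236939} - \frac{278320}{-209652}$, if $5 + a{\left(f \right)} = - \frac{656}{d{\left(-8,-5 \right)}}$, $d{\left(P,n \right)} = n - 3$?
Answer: $\frac{16482179819}{12418683807} \approx 1.3272$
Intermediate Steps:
$d{\left(P,n \right)} = -3 + n$
$a{\left(f \right)} = 77$ ($a{\left(f \right)} = -5 - \frac{656}{-3 - 5} = -5 - \frac{656}{-8} = -5 - -82 = -5 + 82 = 77$)
$\frac{a{\left(-446 \right)}}{-236939} - \frac{278320}{-209652} = \frac{77}{-236939} - \frac{278320}{-209652} = 77 \left(- \frac{1}{236939}\right) - - \frac{69580}{52413} = - \frac{77}{236939} + \frac{69580}{52413} = \frac{16482179819}{12418683807}$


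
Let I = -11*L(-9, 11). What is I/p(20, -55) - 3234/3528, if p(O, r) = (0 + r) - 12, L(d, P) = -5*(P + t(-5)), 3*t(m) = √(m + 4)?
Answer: -7997/804 - 55*I/201 ≈ -9.9465 - 0.27363*I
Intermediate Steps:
t(m) = √(4 + m)/3 (t(m) = √(m + 4)/3 = √(4 + m)/3)
L(d, P) = -5*P - 5*I/3 (L(d, P) = -5*(P + √(4 - 5)/3) = -5*(P + √(-1)/3) = -5*(P + I/3) = -5*P - 5*I/3)
p(O, r) = -12 + r (p(O, r) = r - 12 = -12 + r)
I = 605 + 55*I/3 (I = -11*(-5*11 - 5*I/3) = -11*(-55 - 5*I/3) = 605 + 55*I/3 ≈ 605.0 + 18.333*I)
I/p(20, -55) - 3234/3528 = (605 + 55*I/3)/(-12 - 55) - 3234/3528 = (605 + 55*I/3)/(-67) - 3234*1/3528 = (605 + 55*I/3)*(-1/67) - 11/12 = (-605/67 - 55*I/201) - 11/12 = -7997/804 - 55*I/201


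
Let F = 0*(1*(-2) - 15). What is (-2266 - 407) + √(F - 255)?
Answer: -2673 + I*√255 ≈ -2673.0 + 15.969*I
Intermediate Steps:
F = 0 (F = 0*(-2 - 15) = 0*(-17) = 0)
(-2266 - 407) + √(F - 255) = (-2266 - 407) + √(0 - 255) = -2673 + √(-255) = -2673 + I*√255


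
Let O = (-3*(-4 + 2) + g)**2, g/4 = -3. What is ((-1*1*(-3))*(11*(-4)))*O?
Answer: -4752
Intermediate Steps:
g = -12 (g = 4*(-3) = -12)
O = 36 (O = (-3*(-4 + 2) - 12)**2 = (-3*(-2) - 12)**2 = (6 - 12)**2 = (-6)**2 = 36)
((-1*1*(-3))*(11*(-4)))*O = ((-1*1*(-3))*(11*(-4)))*36 = (-1*(-3)*(-44))*36 = (3*(-44))*36 = -132*36 = -4752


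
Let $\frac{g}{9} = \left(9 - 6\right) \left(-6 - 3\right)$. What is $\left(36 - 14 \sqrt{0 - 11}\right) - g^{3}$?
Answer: $14348943 - 14 i \sqrt{11} \approx 1.4349 \cdot 10^{7} - 46.433 i$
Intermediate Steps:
$g = -243$ ($g = 9 \left(9 - 6\right) \left(-6 - 3\right) = 9 \cdot 3 \left(-9\right) = 9 \left(-27\right) = -243$)
$\left(36 - 14 \sqrt{0 - 11}\right) - g^{3} = \left(36 - 14 \sqrt{0 - 11}\right) - \left(-243\right)^{3} = \left(36 - 14 \sqrt{-11}\right) - -14348907 = \left(36 - 14 i \sqrt{11}\right) + 14348907 = 14348943 - 14 i \sqrt{11}$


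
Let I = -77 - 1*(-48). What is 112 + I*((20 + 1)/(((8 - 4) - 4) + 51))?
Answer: 1701/17 ≈ 100.06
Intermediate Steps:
I = -29 (I = -77 + 48 = -29)
112 + I*((20 + 1)/(((8 - 4) - 4) + 51)) = 112 - 29*(20 + 1)/(((8 - 4) - 4) + 51) = 112 - 609/((4 - 4) + 51) = 112 - 609/(0 + 51) = 112 - 609/51 = 112 - 29*7/17 = 112 - 203/17 = 1701/17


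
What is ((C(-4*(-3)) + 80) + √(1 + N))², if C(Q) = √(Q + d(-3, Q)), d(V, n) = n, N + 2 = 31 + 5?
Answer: (80 + √35 + 2*√6)² ≈ 8247.4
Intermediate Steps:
N = 34 (N = -2 + (31 + 5) = -2 + 36 = 34)
C(Q) = √2*√Q (C(Q) = √(Q + Q) = √(2*Q) = √2*√Q)
((C(-4*(-3)) + 80) + √(1 + N))² = ((√2*√(-4*(-3)) + 80) + √(1 + 34))² = ((√2*√12 + 80) + √35)² = ((√2*(2*√3) + 80) + √35)² = ((2*√6 + 80) + √35)² = ((80 + 2*√6) + √35)² = (80 + √35 + 2*√6)²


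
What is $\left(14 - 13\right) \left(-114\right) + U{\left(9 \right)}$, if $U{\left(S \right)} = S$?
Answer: $-105$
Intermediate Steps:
$\left(14 - 13\right) \left(-114\right) + U{\left(9 \right)} = \left(14 - 13\right) \left(-114\right) + 9 = 1 \left(-114\right) + 9 = -114 + 9 = -105$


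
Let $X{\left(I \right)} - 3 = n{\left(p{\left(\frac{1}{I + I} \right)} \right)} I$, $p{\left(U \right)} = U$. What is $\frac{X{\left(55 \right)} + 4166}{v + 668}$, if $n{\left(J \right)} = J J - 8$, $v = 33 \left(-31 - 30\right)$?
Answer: $- \frac{820381}{295900} \approx -2.7725$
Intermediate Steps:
$v = -2013$ ($v = 33 \left(-61\right) = -2013$)
$n{\left(J \right)} = -8 + J^{2}$ ($n{\left(J \right)} = J^{2} - 8 = -8 + J^{2}$)
$X{\left(I \right)} = 3 + I \left(-8 + \frac{1}{4 I^{2}}\right)$ ($X{\left(I \right)} = 3 + \left(-8 + \left(\frac{1}{I + I}\right)^{2}\right) I = 3 + \left(-8 + \left(\frac{1}{2 I}\right)^{2}\right) I = 3 + \left(-8 + \frac{1}{4 I^{2}}\right) I = 3 + I \left(-8 + \frac{1}{4 I^{2}}\right)$)
$\frac{X{\left(55 \right)} + 4166}{v + 668} = \frac{\left(3 - 440 + \frac{1}{4 \cdot 55}\right) + 4166}{-2013 + 668} = \frac{\left(3 - 440 + \frac{1}{4} \cdot \frac{1}{55}\right) + 4166}{-1345} = \left(\left(3 - 440 + \frac{1}{220}\right) + 4166\right) \left(- \frac{1}{1345}\right) = \left(- \frac{96139}{220} + 4166\right) \left(- \frac{1}{1345}\right) = \frac{820381}{220} \left(- \frac{1}{1345}\right) = - \frac{820381}{295900}$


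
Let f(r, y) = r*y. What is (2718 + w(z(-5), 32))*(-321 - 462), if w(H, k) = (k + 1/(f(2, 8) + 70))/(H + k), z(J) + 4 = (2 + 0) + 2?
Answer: -5858945487/2752 ≈ -2.1290e+6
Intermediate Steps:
z(J) = 0 (z(J) = -4 + ((2 + 0) + 2) = -4 + (2 + 2) = -4 + 4 = 0)
w(H, k) = (1/86 + k)/(H + k) (w(H, k) = (k + 1/(2*8 + 70))/(H + k) = (k + 1/(16 + 70))/(H + k) = (k + 1/86)/(H + k) = (1/86 + k)/(H + k))
(2718 + w(z(-5), 32))*(-321 - 462) = (2718 + (1/86 + 32)/(0 + 32))*(-321 - 462) = (2718 + (2753/86)/32)*(-783) = (2718 + (1/32)*(2753/86))*(-783) = (2718 + 2753/2752)*(-783) = (7482689/2752)*(-783) = -5858945487/2752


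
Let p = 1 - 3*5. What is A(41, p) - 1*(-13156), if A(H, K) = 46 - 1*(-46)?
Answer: 13248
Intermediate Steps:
p = -14 (p = 1 - 15 = -14)
A(H, K) = 92 (A(H, K) = 46 + 46 = 92)
A(41, p) - 1*(-13156) = 92 - 1*(-13156) = 92 + 13156 = 13248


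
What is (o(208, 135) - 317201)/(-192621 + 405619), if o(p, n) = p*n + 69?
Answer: -144526/106499 ≈ -1.3571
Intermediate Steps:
o(p, n) = 69 + n*p (o(p, n) = n*p + 69 = 69 + n*p)
(o(208, 135) - 317201)/(-192621 + 405619) = ((69 + 135*208) - 317201)/(-192621 + 405619) = ((69 + 28080) - 317201)/212998 = (28149 - 317201)*(1/212998) = -289052*1/212998 = -144526/106499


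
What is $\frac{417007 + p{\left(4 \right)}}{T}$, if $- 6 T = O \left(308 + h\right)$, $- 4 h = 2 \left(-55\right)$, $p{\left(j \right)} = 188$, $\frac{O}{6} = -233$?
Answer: $\frac{834390}{156343} \approx 5.3369$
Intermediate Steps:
$O = -1398$ ($O = 6 \left(-233\right) = -1398$)
$h = \frac{55}{2}$ ($h = - \frac{2 \left(-55\right)}{4} = \left(- \frac{1}{4}\right) \left(-110\right) = \frac{55}{2} \approx 27.5$)
$T = \frac{156343}{2}$ ($T = - \frac{\left(-1398\right) \left(308 + \frac{55}{2}\right)}{6} = - \frac{\left(-1398\right) \frac{671}{2}}{6} = \left(- \frac{1}{6}\right) \left(-469029\right) = \frac{156343}{2} \approx 78172.0$)
$\frac{417007 + p{\left(4 \right)}}{T} = \frac{417007 + 188}{\frac{156343}{2}} = 417195 \cdot \frac{2}{156343} = \frac{834390}{156343}$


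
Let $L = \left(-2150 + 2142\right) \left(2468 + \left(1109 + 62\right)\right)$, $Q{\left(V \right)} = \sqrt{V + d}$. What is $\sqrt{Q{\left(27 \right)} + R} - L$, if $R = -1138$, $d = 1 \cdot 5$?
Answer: $29112 + \sqrt{-1138 + 4 \sqrt{2}} \approx 29112.0 + 33.65 i$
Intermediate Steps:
$d = 5$
$Q{\left(V \right)} = \sqrt{5 + V}$ ($Q{\left(V \right)} = \sqrt{V + 5} = \sqrt{5 + V}$)
$L = -29112$ ($L = - 8 \left(2468 + 1171\right) = \left(-8\right) 3639 = -29112$)
$\sqrt{Q{\left(27 \right)} + R} - L = \sqrt{\sqrt{5 + 27} - 1138} - -29112 = \sqrt{\sqrt{32} - 1138} + 29112 = \sqrt{4 \sqrt{2} - 1138} + 29112 = \sqrt{-1138 + 4 \sqrt{2}} + 29112 = 29112 + \sqrt{-1138 + 4 \sqrt{2}}$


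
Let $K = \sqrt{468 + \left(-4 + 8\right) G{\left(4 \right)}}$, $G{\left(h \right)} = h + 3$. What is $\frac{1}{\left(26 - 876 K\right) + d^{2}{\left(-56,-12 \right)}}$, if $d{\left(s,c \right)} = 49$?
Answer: $- \frac{809}{124909389} - \frac{1168 \sqrt{31}}{124909389} \approx -5.854 \cdot 10^{-5}$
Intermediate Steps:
$G{\left(h \right)} = 3 + h$
$K = 4 \sqrt{31}$ ($K = \sqrt{468 + \left(-4 + 8\right) \left(3 + 4\right)} = \sqrt{468 + 4 \cdot 7} = \sqrt{468 + 28} = \sqrt{496} = 4 \sqrt{31} \approx 22.271$)
$\frac{1}{\left(26 - 876 K\right) + d^{2}{\left(-56,-12 \right)}} = \frac{1}{\left(26 - 876 \cdot 4 \sqrt{31}\right) + 49^{2}} = \frac{1}{\left(26 - 3504 \sqrt{31}\right) + 2401} = \frac{1}{2427 - 3504 \sqrt{31}}$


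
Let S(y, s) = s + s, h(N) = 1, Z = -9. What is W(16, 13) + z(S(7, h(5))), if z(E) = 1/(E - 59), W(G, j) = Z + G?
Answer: 398/57 ≈ 6.9825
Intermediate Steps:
W(G, j) = -9 + G
S(y, s) = 2*s
z(E) = 1/(-59 + E)
W(16, 13) + z(S(7, h(5))) = (-9 + 16) + 1/(-59 + 2*1) = 7 + 1/(-59 + 2) = 7 + 1/(-57) = 7 - 1/57 = 398/57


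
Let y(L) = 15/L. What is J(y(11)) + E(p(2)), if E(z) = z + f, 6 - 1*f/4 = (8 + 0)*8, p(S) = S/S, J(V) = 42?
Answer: -189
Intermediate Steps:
p(S) = 1
f = -232 (f = 24 - 4*(8 + 0)*8 = 24 - 32*8 = 24 - 4*64 = 24 - 256 = -232)
E(z) = -232 + z (E(z) = z - 232 = -232 + z)
J(y(11)) + E(p(2)) = 42 + (-232 + 1) = 42 - 231 = -189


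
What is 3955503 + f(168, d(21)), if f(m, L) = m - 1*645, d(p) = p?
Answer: 3955026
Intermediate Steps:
f(m, L) = -645 + m (f(m, L) = m - 645 = -645 + m)
3955503 + f(168, d(21)) = 3955503 + (-645 + 168) = 3955503 - 477 = 3955026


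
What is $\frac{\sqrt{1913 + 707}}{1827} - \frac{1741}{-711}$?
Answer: $\frac{1741}{711} + \frac{2 \sqrt{655}}{1827} \approx 2.4767$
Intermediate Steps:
$\frac{\sqrt{1913 + 707}}{1827} - \frac{1741}{-711} = \sqrt{2620} \cdot \frac{1}{1827} - - \frac{1741}{711} = 2 \sqrt{655} \cdot \frac{1}{1827} + \frac{1741}{711} = \frac{2 \sqrt{655}}{1827} + \frac{1741}{711} = \frac{1741}{711} + \frac{2 \sqrt{655}}{1827}$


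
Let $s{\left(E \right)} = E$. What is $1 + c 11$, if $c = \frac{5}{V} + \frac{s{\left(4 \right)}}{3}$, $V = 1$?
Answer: $\frac{212}{3} \approx 70.667$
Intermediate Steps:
$c = \frac{19}{3}$ ($c = \frac{5}{1} + \frac{4}{3} = 5 \cdot 1 + 4 \cdot \frac{1}{3} = 5 + \frac{4}{3} = \frac{19}{3} \approx 6.3333$)
$1 + c 11 = 1 + \frac{19}{3} \cdot 11 = 1 + \frac{209}{3} = \frac{212}{3}$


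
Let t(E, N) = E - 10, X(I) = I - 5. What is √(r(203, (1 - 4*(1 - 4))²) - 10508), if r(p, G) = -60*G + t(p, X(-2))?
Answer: I*√20455 ≈ 143.02*I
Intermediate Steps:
X(I) = -5 + I
t(E, N) = -10 + E
r(p, G) = -10 + p - 60*G (r(p, G) = -60*G + (-10 + p) = -10 + p - 60*G)
√(r(203, (1 - 4*(1 - 4))²) - 10508) = √((-10 + 203 - 60*(1 - 4*(1 - 4))²) - 10508) = √((-10 + 203 - 60*(1 - 4*(-3))²) - 10508) = √((-10 + 203 - 60*(1 + 12)²) - 10508) = √((-10 + 203 - 60*13²) - 10508) = √((-10 + 203 - 60*169) - 10508) = √((-10 + 203 - 10140) - 10508) = √(-9947 - 10508) = √(-20455) = I*√20455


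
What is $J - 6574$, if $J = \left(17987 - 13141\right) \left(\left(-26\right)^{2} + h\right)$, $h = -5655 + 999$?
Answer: $-19293654$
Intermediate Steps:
$h = -4656$
$J = -19287080$ ($J = \left(17987 - 13141\right) \left(\left(-26\right)^{2} - 4656\right) = 4846 \left(676 - 4656\right) = 4846 \left(-3980\right) = -19287080$)
$J - 6574 = -19287080 - 6574 = -19293654$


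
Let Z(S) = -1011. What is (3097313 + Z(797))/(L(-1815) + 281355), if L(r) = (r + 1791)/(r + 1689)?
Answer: 65022342/5908459 ≈ 11.005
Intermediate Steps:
L(r) = (1791 + r)/(1689 + r)
(3097313 + Z(797))/(L(-1815) + 281355) = (3097313 - 1011)/((1791 - 1815)/(1689 - 1815) + 281355) = 3096302/(-24/(-126) + 281355) = 3096302/(-1/126*(-24) + 281355) = 3096302/(4/21 + 281355) = 3096302/(5908459/21) = 3096302*(21/5908459) = 65022342/5908459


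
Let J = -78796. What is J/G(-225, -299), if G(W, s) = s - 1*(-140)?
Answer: 78796/159 ≈ 495.57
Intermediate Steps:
G(W, s) = 140 + s (G(W, s) = s + 140 = 140 + s)
J/G(-225, -299) = -78796/(140 - 299) = -78796/(-159) = -78796*(-1/159) = 78796/159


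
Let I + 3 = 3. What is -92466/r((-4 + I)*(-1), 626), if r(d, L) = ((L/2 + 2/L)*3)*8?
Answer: -4823643/391880 ≈ -12.309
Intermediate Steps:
I = 0 (I = -3 + 3 = 0)
r(d, L) = 12*L + 48/L (r(d, L) = ((L*(½) + 2/L)*3)*8 = ((L/2 + 2/L)*3)*8 = (6/L + 3*L/2)*8 = 12*L + 48/L)
-92466/r((-4 + I)*(-1), 626) = -92466/(12*626 + 48/626) = -92466/(7512 + 48*(1/626)) = -92466/(7512 + 24/313) = -92466/2351280/313 = -92466*313/2351280 = -4823643/391880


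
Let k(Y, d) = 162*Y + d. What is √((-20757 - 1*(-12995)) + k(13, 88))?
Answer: 8*I*√87 ≈ 74.619*I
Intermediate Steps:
k(Y, d) = d + 162*Y
√((-20757 - 1*(-12995)) + k(13, 88)) = √((-20757 - 1*(-12995)) + (88 + 162*13)) = √((-20757 + 12995) + (88 + 2106)) = √(-7762 + 2194) = √(-5568) = 8*I*√87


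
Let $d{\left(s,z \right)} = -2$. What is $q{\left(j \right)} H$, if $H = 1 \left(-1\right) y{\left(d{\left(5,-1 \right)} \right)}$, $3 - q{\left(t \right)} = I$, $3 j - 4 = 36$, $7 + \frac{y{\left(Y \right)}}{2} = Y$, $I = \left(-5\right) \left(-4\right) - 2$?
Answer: $-270$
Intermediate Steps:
$I = 18$ ($I = 20 - 2 = 18$)
$y{\left(Y \right)} = -14 + 2 Y$
$j = \frac{40}{3}$ ($j = \frac{4}{3} + \frac{1}{3} \cdot 36 = \frac{4}{3} + 12 = \frac{40}{3} \approx 13.333$)
$q{\left(t \right)} = -15$ ($q{\left(t \right)} = 3 - 18 = -15$)
$H = 18$ ($H = 1 \left(-1\right) \left(-14 + 2 \left(-2\right)\right) = - (-14 - 4) = \left(-1\right) \left(-18\right) = 18$)
$q{\left(j \right)} H = \left(-15\right) 18 = -270$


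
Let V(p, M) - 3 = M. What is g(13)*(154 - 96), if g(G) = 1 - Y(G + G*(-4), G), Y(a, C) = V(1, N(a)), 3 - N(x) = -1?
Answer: -348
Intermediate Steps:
N(x) = 4 (N(x) = 3 - 1*(-1) = 3 + 1 = 4)
V(p, M) = 3 + M
Y(a, C) = 7 (Y(a, C) = 3 + 4 = 7)
g(G) = -6 (g(G) = 1 - 1*7 = 1 - 7 = -6)
g(13)*(154 - 96) = -6*(154 - 96) = -6*58 = -348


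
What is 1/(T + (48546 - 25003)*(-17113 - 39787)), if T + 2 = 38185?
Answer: -1/1339558517 ≈ -7.4651e-10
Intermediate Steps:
T = 38183 (T = -2 + 38185 = 38183)
1/(T + (48546 - 25003)*(-17113 - 39787)) = 1/(38183 + (48546 - 25003)*(-17113 - 39787)) = 1/(38183 + 23543*(-56900)) = 1/(38183 - 1339596700) = 1/(-1339558517) = -1/1339558517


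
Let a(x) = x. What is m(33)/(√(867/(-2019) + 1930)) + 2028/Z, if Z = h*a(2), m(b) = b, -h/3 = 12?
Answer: -169/6 + 11*√97106497/144289 ≈ -27.415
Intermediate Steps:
h = -36 (h = -3*12 = -36)
Z = -72 (Z = -36*2 = -72)
m(33)/(√(867/(-2019) + 1930)) + 2028/Z = 33/(√(867/(-2019) + 1930)) + 2028/(-72) = 33/(√(867*(-1/2019) + 1930)) + 2028*(-1/72) = 33/(√(-289/673 + 1930)) - 169/6 = 33/(√(1298601/673)) - 169/6 = 33/((3*√97106497/673)) - 169/6 = 33*(√97106497/432867) - 169/6 = 11*√97106497/144289 - 169/6 = -169/6 + 11*√97106497/144289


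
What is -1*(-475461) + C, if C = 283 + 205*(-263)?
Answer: 421829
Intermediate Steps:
C = -53632 (C = 283 - 53915 = -53632)
-1*(-475461) + C = -1*(-475461) - 53632 = 475461 - 53632 = 421829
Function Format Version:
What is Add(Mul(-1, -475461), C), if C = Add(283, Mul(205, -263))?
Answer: 421829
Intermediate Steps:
C = -53632 (C = Add(283, -53915) = -53632)
Add(Mul(-1, -475461), C) = Add(Mul(-1, -475461), -53632) = Add(475461, -53632) = 421829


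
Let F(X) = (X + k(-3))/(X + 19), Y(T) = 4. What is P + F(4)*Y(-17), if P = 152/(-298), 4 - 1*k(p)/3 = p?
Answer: 13152/3427 ≈ 3.8378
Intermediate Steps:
k(p) = 12 - 3*p
F(X) = (21 + X)/(19 + X) (F(X) = (X + (12 - 3*(-3)))/(X + 19) = (X + (12 + 9))/(19 + X) = (X + 21)/(19 + X) = (21 + X)/(19 + X))
P = -76/149 (P = 152*(-1/298) = -76/149 ≈ -0.51007)
P + F(4)*Y(-17) = -76/149 + ((21 + 4)/(19 + 4))*4 = -76/149 + (25/23)*4 = -76/149 + 100/23 = 13152/3427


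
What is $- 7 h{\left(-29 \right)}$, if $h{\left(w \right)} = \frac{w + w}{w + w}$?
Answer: $-7$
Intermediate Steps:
$h{\left(w \right)} = 1$ ($h{\left(w \right)} = \frac{2 w}{2 w} = 2 w \frac{1}{2 w} = 1$)
$- 7 h{\left(-29 \right)} = \left(-7\right) 1 = -7$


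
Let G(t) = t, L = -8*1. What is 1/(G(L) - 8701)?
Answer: -1/8709 ≈ -0.00011482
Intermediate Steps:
L = -8
1/(G(L) - 8701) = 1/(-8 - 8701) = 1/(-8709) = -1/8709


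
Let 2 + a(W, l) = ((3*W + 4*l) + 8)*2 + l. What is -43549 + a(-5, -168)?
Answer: -45077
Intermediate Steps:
a(W, l) = 14 + 6*W + 9*l (a(W, l) = -2 + (((3*W + 4*l) + 8)*2 + l) = -2 + ((8 + 3*W + 4*l)*2 + l) = -2 + ((16 + 6*W + 8*l) + l) = -2 + (16 + 6*W + 9*l) = 14 + 6*W + 9*l)
-43549 + a(-5, -168) = -43549 + (14 + 6*(-5) + 9*(-168)) = -43549 + (14 - 30 - 1512) = -43549 - 1528 = -45077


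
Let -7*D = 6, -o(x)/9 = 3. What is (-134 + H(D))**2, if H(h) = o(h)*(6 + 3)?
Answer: 142129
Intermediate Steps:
o(x) = -27 (o(x) = -9*3 = -27)
D = -6/7 (D = -1/7*6 = -6/7 ≈ -0.85714)
H(h) = -243 (H(h) = -27*(6 + 3) = -27*9 = -243)
(-134 + H(D))**2 = (-134 - 243)**2 = (-377)**2 = 142129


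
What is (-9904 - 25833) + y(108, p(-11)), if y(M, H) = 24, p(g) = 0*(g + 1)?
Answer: -35713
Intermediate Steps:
p(g) = 0 (p(g) = 0*(1 + g) = 0)
(-9904 - 25833) + y(108, p(-11)) = (-9904 - 25833) + 24 = -35737 + 24 = -35713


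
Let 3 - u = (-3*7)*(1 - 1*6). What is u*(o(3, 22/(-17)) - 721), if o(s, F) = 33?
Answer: 70176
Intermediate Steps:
u = -102 (u = 3 - (-3*7)*(1 - 1*6) = 3 - (-21)*(1 - 6) = 3 - (-21)*(-5) = 3 - 1*105 = 3 - 105 = -102)
u*(o(3, 22/(-17)) - 721) = -102*(33 - 721) = -102*(-688) = 70176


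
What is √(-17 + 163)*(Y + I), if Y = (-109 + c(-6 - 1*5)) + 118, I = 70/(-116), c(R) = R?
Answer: -151*√146/58 ≈ -31.458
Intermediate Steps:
I = -35/58 (I = 70*(-1/116) = -35/58 ≈ -0.60345)
Y = -2 (Y = (-109 + (-6 - 1*5)) + 118 = (-109 + (-6 - 5)) + 118 = (-109 - 11) + 118 = -120 + 118 = -2)
√(-17 + 163)*(Y + I) = √(-17 + 163)*(-2 - 35/58) = √146*(-151/58) = -151*√146/58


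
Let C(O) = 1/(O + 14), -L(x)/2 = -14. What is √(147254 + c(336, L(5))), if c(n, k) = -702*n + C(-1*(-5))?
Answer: I*√31991079/19 ≈ 297.69*I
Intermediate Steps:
L(x) = 28 (L(x) = -2*(-14) = 28)
C(O) = 1/(14 + O)
c(n, k) = 1/19 - 702*n (c(n, k) = -702*n + 1/(14 - 1*(-5)) = -702*n + 1/(14 + 5) = -702*n + 1/19 = 1/19 - 702*n)
√(147254 + c(336, L(5))) = √(147254 + (1/19 - 702*336)) = √(147254 + (1/19 - 235872)) = √(147254 - 4481567/19) = √(-1683741/19) = I*√31991079/19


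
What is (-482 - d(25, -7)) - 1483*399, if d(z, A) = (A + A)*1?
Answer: -592185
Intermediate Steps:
d(z, A) = 2*A (d(z, A) = (2*A)*1 = 2*A)
(-482 - d(25, -7)) - 1483*399 = (-482 - 2*(-7)) - 1483*399 = (-482 - 1*(-14)) - 591717 = (-482 + 14) - 591717 = -468 - 591717 = -592185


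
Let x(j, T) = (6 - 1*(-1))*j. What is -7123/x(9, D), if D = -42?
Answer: -7123/63 ≈ -113.06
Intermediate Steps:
x(j, T) = 7*j (x(j, T) = (6 + 1)*j = 7*j)
-7123/x(9, D) = -7123/(7*9) = -7123/63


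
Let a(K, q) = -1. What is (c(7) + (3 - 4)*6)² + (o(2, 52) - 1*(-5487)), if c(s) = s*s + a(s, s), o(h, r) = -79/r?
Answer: 376973/52 ≈ 7249.5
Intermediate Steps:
c(s) = -1 + s² (c(s) = s*s - 1 = s² - 1 = -1 + s²)
(c(7) + (3 - 4)*6)² + (o(2, 52) - 1*(-5487)) = ((-1 + 7²) + (3 - 4)*6)² + (-79/52 - 1*(-5487)) = ((-1 + 49) - 1*6)² + (-79*1/52 + 5487) = (48 - 6)² + (-79/52 + 5487) = 42² + 285245/52 = 1764 + 285245/52 = 376973/52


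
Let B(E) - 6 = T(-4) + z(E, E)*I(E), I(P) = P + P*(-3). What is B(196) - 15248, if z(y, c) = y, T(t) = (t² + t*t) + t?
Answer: -92046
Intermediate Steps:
I(P) = -2*P (I(P) = P - 3*P = -2*P)
T(t) = t + 2*t² (T(t) = (t² + t²) + t = 2*t² + t = t + 2*t²)
B(E) = 34 - 2*E² (B(E) = 6 + (-4*(1 + 2*(-4)) + E*(-2*E)) = 6 + (-4*(1 - 8) - 2*E²) = 6 + (-4*(-7) - 2*E²) = 6 + (28 - 2*E²) = 34 - 2*E²)
B(196) - 15248 = (34 - 2*196²) - 15248 = (34 - 2*38416) - 15248 = (34 - 76832) - 15248 = -76798 - 15248 = -92046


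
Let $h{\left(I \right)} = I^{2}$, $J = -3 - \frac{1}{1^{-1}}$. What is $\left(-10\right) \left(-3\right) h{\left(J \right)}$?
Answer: $480$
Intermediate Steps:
$J = -4$ ($J = -3 - 1^{-1} = -3 - 1 = -4$)
$\left(-10\right) \left(-3\right) h{\left(J \right)} = \left(-10\right) \left(-3\right) \left(-4\right)^{2} = 30 \cdot 16 = 480$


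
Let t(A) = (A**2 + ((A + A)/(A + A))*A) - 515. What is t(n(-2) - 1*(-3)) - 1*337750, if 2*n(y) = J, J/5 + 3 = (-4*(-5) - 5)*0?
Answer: -1352997/4 ≈ -3.3825e+5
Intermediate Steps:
J = -15 (J = -15 + 5*((-4*(-5) - 5)*0) = -15 + 5*((20 - 5)*0) = -15 + 5*(15*0) = -15 + 5*0 = -15 + 0 = -15)
n(y) = -15/2 (n(y) = (1/2)*(-15) = -15/2)
t(A) = -515 + A + A**2 (t(A) = (A**2 + ((2*A)/((2*A)))*A) - 515 = (A**2 + ((2*A)*(1/(2*A)))*A) - 515 = (A**2 + 1*A) - 515 = (A**2 + A) - 515 = (A + A**2) - 515 = -515 + A + A**2)
t(n(-2) - 1*(-3)) - 1*337750 = (-515 + (-15/2 - 1*(-3)) + (-15/2 - 1*(-3))**2) - 1*337750 = (-515 + (-15/2 + 3) + (-15/2 + 3)**2) - 337750 = (-515 - 9/2 + (-9/2)**2) - 337750 = (-515 - 9/2 + 81/4) - 337750 = -1997/4 - 337750 = -1352997/4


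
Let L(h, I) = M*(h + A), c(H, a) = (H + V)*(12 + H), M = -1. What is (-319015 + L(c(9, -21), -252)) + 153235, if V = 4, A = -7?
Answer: -166046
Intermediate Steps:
c(H, a) = (4 + H)*(12 + H) (c(H, a) = (H + 4)*(12 + H) = (4 + H)*(12 + H))
L(h, I) = 7 - h (L(h, I) = -(h - 7) = -(-7 + h) = 7 - h)
(-319015 + L(c(9, -21), -252)) + 153235 = (-319015 + (7 - (48 + 9² + 16*9))) + 153235 = (-319015 + (7 - (48 + 81 + 144))) + 153235 = (-319015 + (7 - 1*273)) + 153235 = (-319015 + (7 - 273)) + 153235 = (-319015 - 266) + 153235 = -319281 + 153235 = -166046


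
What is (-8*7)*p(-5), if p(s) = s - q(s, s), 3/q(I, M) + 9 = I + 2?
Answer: 266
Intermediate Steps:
q(I, M) = 3/(-7 + I) (q(I, M) = 3/(-9 + (I + 2)) = 3/(-9 + (2 + I)) = 3/(-7 + I))
p(s) = s - 3/(-7 + s)
(-8*7)*p(-5) = (-8*7)*((-3 - 5*(-7 - 5))/(-7 - 5)) = -56*(-3 - 5*(-12))/(-12) = -(-14)*(-3 + 60)/3 = -(-14)*57/3 = -56*(-19/4) = 266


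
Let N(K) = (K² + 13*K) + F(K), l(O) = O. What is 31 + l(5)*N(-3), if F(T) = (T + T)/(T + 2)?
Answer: -89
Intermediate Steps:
F(T) = 2*T/(2 + T) (F(T) = (2*T)/(2 + T) = 2*T/(2 + T))
N(K) = K² + 13*K + 2*K/(2 + K) (N(K) = (K² + 13*K) + 2*K/(2 + K) = K² + 13*K + 2*K/(2 + K))
31 + l(5)*N(-3) = 31 + 5*(-3*(2 + (2 - 3)*(13 - 3))/(2 - 3)) = 31 + 5*(-3*(2 - 1*10)/(-1)) = 31 + 5*(-3*(-1)*(2 - 10)) = 31 + 5*(-3*(-1)*(-8)) = 31 + 5*(-24) = 31 - 120 = -89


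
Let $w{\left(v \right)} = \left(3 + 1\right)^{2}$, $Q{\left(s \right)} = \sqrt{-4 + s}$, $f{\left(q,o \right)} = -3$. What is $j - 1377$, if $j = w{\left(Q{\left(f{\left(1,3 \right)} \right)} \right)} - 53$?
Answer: $-1414$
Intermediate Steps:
$w{\left(v \right)} = 16$ ($w{\left(v \right)} = 4^{2} = 16$)
$j = -37$ ($j = 16 - 53 = -37$)
$j - 1377 = -37 - 1377 = -1414$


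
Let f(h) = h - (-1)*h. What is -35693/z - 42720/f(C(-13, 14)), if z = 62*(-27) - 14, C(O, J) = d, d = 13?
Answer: -35591671/21944 ≈ -1621.9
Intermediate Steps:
C(O, J) = 13
f(h) = 2*h (f(h) = h + h = 2*h)
z = -1688 (z = -1674 - 14 = -1688)
-35693/z - 42720/f(C(-13, 14)) = -35693/(-1688) - 42720/(2*13) = -35693*(-1/1688) - 42720/26 = 35693/1688 - 42720*1/26 = 35693/1688 - 21360/13 = -35591671/21944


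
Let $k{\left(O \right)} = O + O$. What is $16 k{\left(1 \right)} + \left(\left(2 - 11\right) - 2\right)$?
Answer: $21$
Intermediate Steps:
$k{\left(O \right)} = 2 O$
$16 k{\left(1 \right)} + \left(\left(2 - 11\right) - 2\right) = 16 \cdot 2 \cdot 1 + \left(\left(2 - 11\right) - 2\right) = 16 \cdot 2 + \left(\left(2 - 11\right) - 2\right) = 32 + \left(\left(2 - 11\right) - 2\right) = 32 - 11 = 21$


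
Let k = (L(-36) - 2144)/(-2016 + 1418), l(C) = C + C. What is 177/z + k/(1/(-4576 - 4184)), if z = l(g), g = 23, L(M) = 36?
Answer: -802773/26 ≈ -30876.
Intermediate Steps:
l(C) = 2*C
z = 46 (z = 2*23 = 46)
k = 1054/299 (k = (36 - 2144)/(-2016 + 1418) = -2108/(-598) = -2108*(-1/598) = 1054/299 ≈ 3.5251)
177/z + k/(1/(-4576 - 4184)) = 177/46 + 1054/(299*(1/(-4576 - 4184))) = 177*(1/46) + 1054/(299*(1/(-8760))) = 177/46 + 1054/(299*(-1/8760)) = 177/46 + (1054/299)*(-8760) = 177/46 - 9233040/299 = -802773/26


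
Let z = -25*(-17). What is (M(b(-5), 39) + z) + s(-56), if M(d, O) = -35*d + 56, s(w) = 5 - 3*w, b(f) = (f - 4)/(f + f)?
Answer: 1245/2 ≈ 622.50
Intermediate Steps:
b(f) = (-4 + f)/(2*f) (b(f) = (-4 + f)/((2*f)) = (-4 + f)*(1/(2*f)) = (-4 + f)/(2*f))
z = 425
M(d, O) = 56 - 35*d
(M(b(-5), 39) + z) + s(-56) = ((56 - 35*(-4 - 5)/(2*(-5))) + 425) + (5 - 3*(-56)) = ((56 - 35*(-1)*(-9)/(2*5)) + 425) + (5 + 168) = ((56 - 35*9/10) + 425) + 173 = ((56 - 63/2) + 425) + 173 = (49/2 + 425) + 173 = 899/2 + 173 = 1245/2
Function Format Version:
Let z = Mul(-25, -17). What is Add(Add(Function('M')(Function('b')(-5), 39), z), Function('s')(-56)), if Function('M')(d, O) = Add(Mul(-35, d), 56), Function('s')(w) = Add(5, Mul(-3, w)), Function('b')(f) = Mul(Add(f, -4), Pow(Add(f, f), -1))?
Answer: Rational(1245, 2) ≈ 622.50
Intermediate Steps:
Function('b')(f) = Mul(Rational(1, 2), Pow(f, -1), Add(-4, f)) (Function('b')(f) = Mul(Add(-4, f), Pow(Mul(2, f), -1)) = Mul(Add(-4, f), Mul(Rational(1, 2), Pow(f, -1))) = Mul(Rational(1, 2), Pow(f, -1), Add(-4, f)))
z = 425
Function('M')(d, O) = Add(56, Mul(-35, d))
Add(Add(Function('M')(Function('b')(-5), 39), z), Function('s')(-56)) = Add(Add(Add(56, Mul(-35, Mul(Rational(1, 2), Pow(-5, -1), Add(-4, -5)))), 425), Add(5, Mul(-3, -56))) = Add(Add(Add(56, Mul(-35, Mul(Rational(1, 2), Rational(-1, 5), -9))), 425), Add(5, 168)) = Add(Add(Add(56, Mul(-35, Rational(9, 10))), 425), 173) = Add(Add(Add(56, Rational(-63, 2)), 425), 173) = Add(Add(Rational(49, 2), 425), 173) = Add(Rational(899, 2), 173) = Rational(1245, 2)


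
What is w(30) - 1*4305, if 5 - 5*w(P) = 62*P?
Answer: -4676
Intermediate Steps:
w(P) = 1 - 62*P/5
w(30) - 1*4305 = (1 - 62/5*30) - 1*4305 = (1 - 372) - 4305 = -371 - 4305 = -4676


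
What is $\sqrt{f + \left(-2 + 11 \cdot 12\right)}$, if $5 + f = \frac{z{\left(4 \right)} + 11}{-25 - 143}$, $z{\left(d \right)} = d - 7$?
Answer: $\frac{8 \sqrt{861}}{21} \approx 11.178$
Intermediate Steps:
$z{\left(d \right)} = -7 + d$ ($z{\left(d \right)} = d - 7 = -7 + d$)
$f = - \frac{106}{21}$ ($f = -5 + \frac{\left(-7 + 4\right) + 11}{-25 - 143} = -5 + \frac{-3 + 11}{-168} = -5 + 8 \left(- \frac{1}{168}\right) = -5 - \frac{1}{21} = - \frac{106}{21} \approx -5.0476$)
$\sqrt{f + \left(-2 + 11 \cdot 12\right)} = \sqrt{- \frac{106}{21} + \left(-2 + 11 \cdot 12\right)} = \sqrt{- \frac{106}{21} + \left(-2 + 132\right)} = \sqrt{- \frac{106}{21} + 130} = \sqrt{\frac{2624}{21}} = \frac{8 \sqrt{861}}{21}$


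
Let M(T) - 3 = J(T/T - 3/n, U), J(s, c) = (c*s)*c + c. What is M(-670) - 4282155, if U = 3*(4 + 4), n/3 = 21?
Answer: -29971056/7 ≈ -4.2816e+6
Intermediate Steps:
n = 63 (n = 3*21 = 63)
U = 24 (U = 3*8 = 24)
J(s, c) = c + s*c**2 (J(s, c) = s*c**2 + c = c + s*c**2)
M(T) = 4029/7 (M(T) = 3 + 24*(1 + 24*(T/T - 3/63)) = 3 + 24*(1 + 24*(1 - 3*1/63)) = 3 + 24*(1 + 24*(1 - 1/21)) = 3 + 24*(1 + 24*(20/21)) = 3 + 24*(1 + 160/7) = 3 + 24*(167/7) = 3 + 4008/7 = 4029/7)
M(-670) - 4282155 = 4029/7 - 4282155 = -29971056/7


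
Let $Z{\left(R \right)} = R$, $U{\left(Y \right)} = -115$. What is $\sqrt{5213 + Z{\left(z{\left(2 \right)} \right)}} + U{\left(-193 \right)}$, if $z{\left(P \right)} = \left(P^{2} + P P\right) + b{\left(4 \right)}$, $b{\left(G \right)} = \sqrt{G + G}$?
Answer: $-115 + \sqrt{5221 + 2 \sqrt{2}} \approx -42.724$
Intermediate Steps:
$b{\left(G \right)} = \sqrt{2} \sqrt{G}$ ($b{\left(G \right)} = \sqrt{2 G} = \sqrt{2} \sqrt{G}$)
$z{\left(P \right)} = 2 \sqrt{2} + 2 P^{2}$ ($z{\left(P \right)} = \left(P^{2} + P P\right) + \sqrt{2} \sqrt{4} = \left(P^{2} + P^{2}\right) + \sqrt{2} \cdot 2 = 2 P^{2} + 2 \sqrt{2} = 2 \sqrt{2} + 2 P^{2}$)
$\sqrt{5213 + Z{\left(z{\left(2 \right)} \right)}} + U{\left(-193 \right)} = \sqrt{5213 + \left(2 \sqrt{2} + 2 \cdot 2^{2}\right)} - 115 = \sqrt{5213 + \left(2 \sqrt{2} + 2 \cdot 4\right)} - 115 = \sqrt{5213 + \left(2 \sqrt{2} + 8\right)} - 115 = \sqrt{5213 + \left(8 + 2 \sqrt{2}\right)} - 115 = \sqrt{5221 + 2 \sqrt{2}} - 115 = -115 + \sqrt{5221 + 2 \sqrt{2}}$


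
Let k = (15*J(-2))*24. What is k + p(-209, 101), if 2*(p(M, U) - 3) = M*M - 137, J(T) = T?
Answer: 21055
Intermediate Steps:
k = -720 (k = (15*(-2))*24 = -30*24 = -720)
p(M, U) = -131/2 + M**2/2 (p(M, U) = 3 + (M*M - 137)/2 = 3 + (M**2 - 137)/2 = 3 + (-137 + M**2)/2 = 3 + (-137/2 + M**2/2) = -131/2 + M**2/2)
k + p(-209, 101) = -720 + (-131/2 + (1/2)*(-209)**2) = -720 + (-131/2 + (1/2)*43681) = -720 + (-131/2 + 43681/2) = -720 + 21775 = 21055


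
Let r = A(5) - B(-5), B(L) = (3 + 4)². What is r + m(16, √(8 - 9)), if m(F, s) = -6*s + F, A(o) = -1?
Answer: -34 - 6*I ≈ -34.0 - 6.0*I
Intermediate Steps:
B(L) = 49 (B(L) = 7² = 49)
r = -50 (r = -1 - 1*49 = -1 - 49 = -50)
m(F, s) = F - 6*s
r + m(16, √(8 - 9)) = -50 + (16 - 6*√(8 - 9)) = -50 + (16 - 6*I) = -34 - 6*I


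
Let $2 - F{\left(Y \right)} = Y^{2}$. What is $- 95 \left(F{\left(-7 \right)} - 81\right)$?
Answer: $12160$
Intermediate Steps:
$F{\left(Y \right)} = 2 - Y^{2}$
$- 95 \left(F{\left(-7 \right)} - 81\right) = - 95 \left(\left(2 - \left(-7\right)^{2}\right) - 81\right) = - 95 \left(\left(2 - 49\right) - 81\right) = - 95 \left(-47 - 81\right) = \left(-95\right) \left(-128\right) = 12160$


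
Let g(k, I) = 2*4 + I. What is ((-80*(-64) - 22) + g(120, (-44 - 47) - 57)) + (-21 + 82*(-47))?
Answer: 1083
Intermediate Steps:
g(k, I) = 8 + I
((-80*(-64) - 22) + g(120, (-44 - 47) - 57)) + (-21 + 82*(-47)) = ((-80*(-64) - 22) + (8 + ((-44 - 47) - 57))) + (-21 + 82*(-47)) = ((5120 - 22) + (8 + (-91 - 57))) + (-21 - 3854) = (5098 + (8 - 148)) - 3875 = (5098 - 140) - 3875 = 4958 - 3875 = 1083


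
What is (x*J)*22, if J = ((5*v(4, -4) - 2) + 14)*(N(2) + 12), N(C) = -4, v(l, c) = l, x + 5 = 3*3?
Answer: 22528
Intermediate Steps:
x = 4 (x = -5 + 3*3 = -5 + 9 = 4)
J = 256 (J = ((5*4 - 2) + 14)*(-4 + 12) = ((20 - 2) + 14)*8 = (18 + 14)*8 = 32*8 = 256)
(x*J)*22 = (4*256)*22 = 1024*22 = 22528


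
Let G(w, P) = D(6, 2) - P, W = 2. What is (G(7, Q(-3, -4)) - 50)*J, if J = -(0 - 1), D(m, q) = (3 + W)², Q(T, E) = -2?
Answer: -23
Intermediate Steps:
D(m, q) = 25 (D(m, q) = (3 + 2)² = 5² = 25)
J = 1 (J = -1*(-1) = 1)
G(w, P) = 25 - P
(G(7, Q(-3, -4)) - 50)*J = ((25 - 1*(-2)) - 50)*1 = ((25 + 2) - 50)*1 = (27 - 50)*1 = -23*1 = -23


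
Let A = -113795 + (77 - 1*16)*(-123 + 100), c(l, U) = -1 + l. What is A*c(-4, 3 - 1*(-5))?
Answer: 575990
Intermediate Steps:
A = -115198 (A = -113795 + (77 - 16)*(-23) = -113795 + 61*(-23) = -113795 - 1403 = -115198)
A*c(-4, 3 - 1*(-5)) = -115198*(-1 - 4) = -115198*(-5) = 575990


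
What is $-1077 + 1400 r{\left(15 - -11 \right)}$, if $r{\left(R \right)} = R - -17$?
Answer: $59123$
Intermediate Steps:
$r{\left(R \right)} = 17 + R$ ($r{\left(R \right)} = R + 17 = 17 + R$)
$-1077 + 1400 r{\left(15 - -11 \right)} = -1077 + 1400 \left(17 + \left(15 - -11\right)\right) = -1077 + 1400 \left(17 + \left(15 + 11\right)\right) = -1077 + 1400 \left(17 + 26\right) = -1077 + 1400 \cdot 43 = -1077 + 60200 = 59123$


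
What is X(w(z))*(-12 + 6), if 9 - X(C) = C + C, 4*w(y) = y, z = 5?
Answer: -39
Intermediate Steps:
w(y) = y/4
X(C) = 9 - 2*C (X(C) = 9 - (C + C) = 9 - 2*C)
X(w(z))*(-12 + 6) = (9 - 5/2)*(-12 + 6) = (9 - 2*5/4)*(-6) = (9 - 5/2)*(-6) = (13/2)*(-6) = -39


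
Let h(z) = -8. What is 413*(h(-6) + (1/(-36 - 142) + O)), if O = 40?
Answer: 2352035/178 ≈ 13214.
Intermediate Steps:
413*(h(-6) + (1/(-36 - 142) + O)) = 413*(-8 + (1/(-36 - 142) + 40)) = 413*(-8 + (1/(-178) + 40)) = 413*(-8 + (-1/178 + 40)) = 413*(-8 + 7119/178) = 413*(5695/178) = 2352035/178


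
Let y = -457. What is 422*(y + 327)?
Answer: -54860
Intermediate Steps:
422*(y + 327) = 422*(-457 + 327) = 422*(-130) = -54860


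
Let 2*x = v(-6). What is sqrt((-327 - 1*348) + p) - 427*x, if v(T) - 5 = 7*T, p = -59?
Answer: 15799/2 + I*sqrt(734) ≈ 7899.5 + 27.092*I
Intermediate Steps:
v(T) = 5 + 7*T
x = -37/2 (x = (5 + 7*(-6))/2 = (5 - 42)/2 = (1/2)*(-37) = -37/2 ≈ -18.500)
sqrt((-327 - 1*348) + p) - 427*x = sqrt((-327 - 1*348) - 59) - 427*(-37/2) = sqrt((-327 - 348) - 59) + 15799/2 = sqrt(-675 - 59) + 15799/2 = sqrt(-734) + 15799/2 = I*sqrt(734) + 15799/2 = 15799/2 + I*sqrt(734)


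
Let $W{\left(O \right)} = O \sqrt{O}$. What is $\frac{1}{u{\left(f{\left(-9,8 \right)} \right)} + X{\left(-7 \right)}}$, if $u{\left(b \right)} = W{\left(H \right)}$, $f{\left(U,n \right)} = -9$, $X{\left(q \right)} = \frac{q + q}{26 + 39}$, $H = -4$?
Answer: $- \frac{455}{135298} + \frac{8450 i}{67649} \approx -0.0033629 + 0.12491 i$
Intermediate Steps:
$X{\left(q \right)} = \frac{2 q}{65}$
$W{\left(O \right)} = O^{\frac{3}{2}}$
$u{\left(b \right)} = - 8 i$ ($u{\left(b \right)} = \left(-4\right)^{\frac{3}{2}} = - 8 i$)
$\frac{1}{u{\left(f{\left(-9,8 \right)} \right)} + X{\left(-7 \right)}} = \frac{1}{- 8 i + \frac{2}{65} \left(-7\right)} = \frac{1}{- 8 i - \frac{14}{65}} = \frac{1}{- \frac{14}{65} - 8 i} = \frac{4225 \left(- \frac{14}{65} + 8 i\right)}{270596}$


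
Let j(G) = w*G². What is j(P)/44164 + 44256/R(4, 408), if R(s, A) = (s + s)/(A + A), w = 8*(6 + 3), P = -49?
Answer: 49840353810/11041 ≈ 4.5141e+6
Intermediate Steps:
w = 72 (w = 8*9 = 72)
R(s, A) = s/A (R(s, A) = (2*s)/((2*A)) = (2*s)*(1/(2*A)) = s/A)
j(G) = 72*G²
j(P)/44164 + 44256/R(4, 408) = (72*(-49)²)/44164 + 44256/((4/408)) = (72*2401)*(1/44164) + 44256/((4*(1/408))) = 172872*(1/44164) + 44256/(1/102) = 43218/11041 + 44256*102 = 43218/11041 + 4514112 = 49840353810/11041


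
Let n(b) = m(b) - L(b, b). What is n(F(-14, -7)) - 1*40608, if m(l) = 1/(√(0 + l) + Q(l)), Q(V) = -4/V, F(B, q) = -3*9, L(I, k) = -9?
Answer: 9*(-365391*√3 + 18041*I)/(-4*I + 81*√3) ≈ -40599.0 - 0.19229*I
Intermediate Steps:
F(B, q) = -27
m(l) = 1/(√l - 4/l) (m(l) = 1/(√(0 + l) - 4/l) = 1/(√l - 4/l))
n(b) = 9 + b/(-4 + b^(3/2)) (n(b) = b/(-4 + b^(3/2)) - 1*(-9) = b/(-4 + b^(3/2)) + 9 = 9 + b/(-4 + b^(3/2)))
n(F(-14, -7)) - 1*40608 = (-36 - 27 + 9*(-27)^(3/2))/(-4 + (-27)^(3/2)) - 1*40608 = (-36 - 27 + 9*(-81*I*√3))/(-4 - 81*I*√3) - 40608 = (-36 - 27 - 729*I*√3)/(-4 - 81*I*√3) - 40608 = (-63 - 729*I*√3)/(-4 - 81*I*√3) - 40608 = -40608 + (-63 - 729*I*√3)/(-4 - 81*I*√3)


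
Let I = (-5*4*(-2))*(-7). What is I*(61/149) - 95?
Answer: -31235/149 ≈ -209.63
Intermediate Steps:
I = -280 (I = -20*(-2)*(-7) = 40*(-7) = -280)
I*(61/149) - 95 = -17080/149 - 95 = -31235/149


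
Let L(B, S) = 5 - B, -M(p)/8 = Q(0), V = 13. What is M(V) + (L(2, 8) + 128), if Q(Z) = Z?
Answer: 131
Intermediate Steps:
M(p) = 0 (M(p) = -8*0 = 0)
M(V) + (L(2, 8) + 128) = 0 + ((5 - 1*2) + 128) = 0 + ((5 - 2) + 128) = 0 + (3 + 128) = 0 + 131 = 131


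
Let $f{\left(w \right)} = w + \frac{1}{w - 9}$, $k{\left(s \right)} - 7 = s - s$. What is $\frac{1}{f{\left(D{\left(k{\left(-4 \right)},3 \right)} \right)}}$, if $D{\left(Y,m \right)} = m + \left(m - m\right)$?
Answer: $\frac{6}{17} \approx 0.35294$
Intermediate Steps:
$k{\left(s \right)} = 7$ ($k{\left(s \right)} = 7 + \left(s - s\right) = 7 + 0 = 7$)
$D{\left(Y,m \right)} = m$ ($D{\left(Y,m \right)} = m + 0 = m$)
$f{\left(w \right)} = w + \frac{1}{-9 + w}$ ($f{\left(w \right)} = w + \frac{1}{w - 9} = w + \frac{1}{-9 + w}$)
$\frac{1}{f{\left(D{\left(k{\left(-4 \right)},3 \right)} \right)}} = \frac{1}{\frac{1}{-9 + 3} \left(1 + 3^{2} - 27\right)} = \frac{1}{\frac{1}{-6} \left(1 + 9 - 27\right)} = \frac{1}{\left(- \frac{1}{6}\right) \left(-17\right)} = \frac{1}{\frac{17}{6}} = \frac{6}{17}$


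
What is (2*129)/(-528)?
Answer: -43/88 ≈ -0.48864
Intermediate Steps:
(2*129)/(-528) = 258*(-1/528) = -43/88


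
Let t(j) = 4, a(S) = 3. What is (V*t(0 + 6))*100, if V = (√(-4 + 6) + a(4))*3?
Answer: 3600 + 1200*√2 ≈ 5297.1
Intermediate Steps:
V = 9 + 3*√2 (V = (√(-4 + 6) + 3)*3 = (√2 + 3)*3 = (3 + √2)*3 = 9 + 3*√2 ≈ 13.243)
(V*t(0 + 6))*100 = ((9 + 3*√2)*4)*100 = (36 + 12*√2)*100 = 3600 + 1200*√2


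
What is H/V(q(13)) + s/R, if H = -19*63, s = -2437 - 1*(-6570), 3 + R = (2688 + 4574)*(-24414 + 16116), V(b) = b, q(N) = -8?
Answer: 72131281499/482080632 ≈ 149.63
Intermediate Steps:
R = -60260079 (R = -3 + (2688 + 4574)*(-24414 + 16116) = -3 + 7262*(-8298) = -3 - 60260076 = -60260079)
s = 4133 (s = -2437 + 6570 = 4133)
H = -1197
H/V(q(13)) + s/R = -1197/(-8) + 4133/(-60260079) = -1197*(-⅛) + 4133*(-1/60260079) = 1197/8 - 4133/60260079 = 72131281499/482080632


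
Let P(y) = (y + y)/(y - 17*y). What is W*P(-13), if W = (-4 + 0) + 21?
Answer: -17/8 ≈ -2.1250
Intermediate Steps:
P(y) = -⅛ (P(y) = (2*y)/((-16*y)) = (2*y)*(-1/(16*y)) = -⅛)
W = 17 (W = -4 + 21 = 17)
W*P(-13) = 17*(-⅛) = -17/8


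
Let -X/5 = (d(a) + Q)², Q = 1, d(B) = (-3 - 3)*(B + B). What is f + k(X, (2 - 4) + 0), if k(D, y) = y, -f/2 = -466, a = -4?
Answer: 930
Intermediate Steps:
d(B) = -12*B
f = 932 (f = -2*(-466) = 932)
X = -12005 (X = -5*(-12*(-4) + 1)² = -5*(48 + 1)² = -5*49² = -5*2401 = -12005)
f + k(X, (2 - 4) + 0) = 932 + ((2 - 4) + 0) = 932 + (-2 + 0) = 932 - 2 = 930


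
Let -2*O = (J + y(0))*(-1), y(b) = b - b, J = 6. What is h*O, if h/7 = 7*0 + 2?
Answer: 42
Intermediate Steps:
y(b) = 0
O = 3 (O = -(6 + 0)*(-1)/2 = -3*(-1) = -½*(-6) = 3)
h = 14 (h = 7*(7*0 + 2) = 7*(0 + 2) = 7*2 = 14)
h*O = 14*3 = 42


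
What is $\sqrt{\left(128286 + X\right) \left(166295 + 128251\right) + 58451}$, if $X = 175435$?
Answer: $\sqrt{89459864117} \approx 2.991 \cdot 10^{5}$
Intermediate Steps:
$\sqrt{\left(128286 + X\right) \left(166295 + 128251\right) + 58451} = \sqrt{\left(128286 + 175435\right) \left(166295 + 128251\right) + 58451} = \sqrt{303721 \cdot 294546 + 58451} = \sqrt{89459805666 + 58451} = \sqrt{89459864117}$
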